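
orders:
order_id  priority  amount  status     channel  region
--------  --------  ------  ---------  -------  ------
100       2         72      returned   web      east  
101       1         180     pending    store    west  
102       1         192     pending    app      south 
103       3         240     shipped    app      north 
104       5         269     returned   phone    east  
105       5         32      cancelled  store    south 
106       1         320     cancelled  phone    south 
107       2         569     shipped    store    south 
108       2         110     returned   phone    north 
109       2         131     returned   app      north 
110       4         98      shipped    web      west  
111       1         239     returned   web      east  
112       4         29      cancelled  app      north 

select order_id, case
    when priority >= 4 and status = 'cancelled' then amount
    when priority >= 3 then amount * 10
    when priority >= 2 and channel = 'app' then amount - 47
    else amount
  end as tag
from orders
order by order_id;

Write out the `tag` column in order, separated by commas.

order_id=100: ELSE → 72
order_id=101: ELSE → 180
order_id=102: ELSE → 192
order_id=103: priority >= 3 → 2400
order_id=104: priority >= 3 → 2690
order_id=105: priority >= 4 and status = 'cancelled' → 32
order_id=106: ELSE → 320
order_id=107: ELSE → 569
order_id=108: ELSE → 110
order_id=109: priority >= 2 and channel = 'app' → 84
order_id=110: priority >= 3 → 980
order_id=111: ELSE → 239
order_id=112: priority >= 4 and status = 'cancelled' → 29

72, 180, 192, 2400, 2690, 32, 320, 569, 110, 84, 980, 239, 29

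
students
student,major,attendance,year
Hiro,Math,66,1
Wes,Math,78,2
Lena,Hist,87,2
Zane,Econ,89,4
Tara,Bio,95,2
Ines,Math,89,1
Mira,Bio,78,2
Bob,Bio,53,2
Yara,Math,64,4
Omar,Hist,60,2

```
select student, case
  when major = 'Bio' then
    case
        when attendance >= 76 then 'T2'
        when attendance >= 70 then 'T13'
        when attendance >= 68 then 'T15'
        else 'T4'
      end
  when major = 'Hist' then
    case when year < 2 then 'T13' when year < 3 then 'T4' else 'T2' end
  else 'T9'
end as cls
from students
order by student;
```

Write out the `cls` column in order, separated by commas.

student=Bob: major='Bio' → inner[ELSE] → T4
student=Hiro: major='Math' → outer ELSE → T9
student=Ines: major='Math' → outer ELSE → T9
student=Lena: major='Hist' → inner[year < 3] → T4
student=Mira: major='Bio' → inner[attendance >= 76] → T2
student=Omar: major='Hist' → inner[year < 3] → T4
student=Tara: major='Bio' → inner[attendance >= 76] → T2
student=Wes: major='Math' → outer ELSE → T9
student=Yara: major='Math' → outer ELSE → T9
student=Zane: major='Econ' → outer ELSE → T9

T4, T9, T9, T4, T2, T4, T2, T9, T9, T9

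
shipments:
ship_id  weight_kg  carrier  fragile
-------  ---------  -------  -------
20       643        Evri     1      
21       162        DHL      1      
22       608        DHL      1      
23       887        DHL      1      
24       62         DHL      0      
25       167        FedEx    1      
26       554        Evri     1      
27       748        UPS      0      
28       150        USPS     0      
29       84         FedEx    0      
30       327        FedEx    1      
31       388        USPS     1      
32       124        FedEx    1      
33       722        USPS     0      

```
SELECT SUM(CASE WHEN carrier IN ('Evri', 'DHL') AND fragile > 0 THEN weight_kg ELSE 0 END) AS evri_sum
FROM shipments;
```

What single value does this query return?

2854

ship_id=20: ✓ → 643
ship_id=21: ✓ → 162
ship_id=22: ✓ → 608
ship_id=23: ✓ → 887
ship_id=24: ✗
ship_id=25: ✗
ship_id=26: ✓ → 554
ship_id=27: ✗
ship_id=28: ✗
ship_id=29: ✗
ship_id=30: ✗
ship_id=31: ✗
ship_id=32: ✗
ship_id=33: ✗
evri_sum = 643 + 162 + 608 + 887 + 554 = 2854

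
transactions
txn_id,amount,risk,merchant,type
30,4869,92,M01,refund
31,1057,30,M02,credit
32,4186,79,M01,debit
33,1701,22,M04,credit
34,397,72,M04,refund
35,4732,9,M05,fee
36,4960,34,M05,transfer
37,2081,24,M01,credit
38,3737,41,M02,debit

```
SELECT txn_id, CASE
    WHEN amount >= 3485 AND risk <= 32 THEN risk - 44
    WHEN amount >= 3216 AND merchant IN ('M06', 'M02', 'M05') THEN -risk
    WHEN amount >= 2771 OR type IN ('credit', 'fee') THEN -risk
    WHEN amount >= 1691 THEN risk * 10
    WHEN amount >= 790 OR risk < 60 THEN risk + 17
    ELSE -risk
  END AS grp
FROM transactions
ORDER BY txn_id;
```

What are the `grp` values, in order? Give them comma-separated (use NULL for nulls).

txn_id=30: amount >= 2771 OR type IN ('credit', 'fee') → -92
txn_id=31: amount >= 2771 OR type IN ('credit', 'fee') → -30
txn_id=32: amount >= 2771 OR type IN ('credit', 'fee') → -79
txn_id=33: amount >= 2771 OR type IN ('credit', 'fee') → -22
txn_id=34: ELSE → -72
txn_id=35: amount >= 3485 AND risk <= 32 → -35
txn_id=36: amount >= 3216 AND merchant IN ('M06', 'M02', 'M05') → -34
txn_id=37: amount >= 2771 OR type IN ('credit', 'fee') → -24
txn_id=38: amount >= 3216 AND merchant IN ('M06', 'M02', 'M05') → -41

-92, -30, -79, -22, -72, -35, -34, -24, -41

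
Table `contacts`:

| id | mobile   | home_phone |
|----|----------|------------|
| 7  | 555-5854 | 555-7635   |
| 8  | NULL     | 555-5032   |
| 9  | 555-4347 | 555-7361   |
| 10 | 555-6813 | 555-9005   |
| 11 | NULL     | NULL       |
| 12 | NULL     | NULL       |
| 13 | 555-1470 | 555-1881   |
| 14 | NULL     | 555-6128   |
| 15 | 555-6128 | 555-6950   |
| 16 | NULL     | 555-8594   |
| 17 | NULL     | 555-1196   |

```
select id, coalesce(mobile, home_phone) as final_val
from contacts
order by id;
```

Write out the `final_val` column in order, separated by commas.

id=7: mobile=555-5854 → 555-5854
id=8: mobile=NULL, home_phone=555-5032 → 555-5032
id=9: mobile=555-4347 → 555-4347
id=10: mobile=555-6813 → 555-6813
id=11: mobile=NULL, home_phone=NULL (all NULL) → NULL
id=12: mobile=NULL, home_phone=NULL (all NULL) → NULL
id=13: mobile=555-1470 → 555-1470
id=14: mobile=NULL, home_phone=555-6128 → 555-6128
id=15: mobile=555-6128 → 555-6128
id=16: mobile=NULL, home_phone=555-8594 → 555-8594
id=17: mobile=NULL, home_phone=555-1196 → 555-1196

555-5854, 555-5032, 555-4347, 555-6813, NULL, NULL, 555-1470, 555-6128, 555-6128, 555-8594, 555-1196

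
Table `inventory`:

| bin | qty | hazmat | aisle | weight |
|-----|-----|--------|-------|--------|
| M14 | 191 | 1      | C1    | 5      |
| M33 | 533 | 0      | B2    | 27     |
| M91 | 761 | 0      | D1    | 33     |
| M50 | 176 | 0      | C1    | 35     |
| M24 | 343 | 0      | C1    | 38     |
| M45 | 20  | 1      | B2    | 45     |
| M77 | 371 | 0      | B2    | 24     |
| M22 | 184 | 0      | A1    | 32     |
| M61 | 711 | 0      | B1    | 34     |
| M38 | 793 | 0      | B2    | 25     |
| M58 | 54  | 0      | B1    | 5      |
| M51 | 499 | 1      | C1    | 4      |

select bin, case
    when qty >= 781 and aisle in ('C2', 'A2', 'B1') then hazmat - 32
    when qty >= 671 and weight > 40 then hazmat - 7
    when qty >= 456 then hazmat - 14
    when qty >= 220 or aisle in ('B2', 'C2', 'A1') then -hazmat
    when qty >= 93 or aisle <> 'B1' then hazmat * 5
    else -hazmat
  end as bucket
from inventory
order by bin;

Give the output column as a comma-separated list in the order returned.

bin=M14: qty >= 93 or aisle <> 'B1' → 5
bin=M22: qty >= 220 or aisle in ('B2', 'C2', 'A1') → 0
bin=M24: qty >= 220 or aisle in ('B2', 'C2', 'A1') → 0
bin=M33: qty >= 456 → -14
bin=M38: qty >= 456 → -14
bin=M45: qty >= 220 or aisle in ('B2', 'C2', 'A1') → -1
bin=M50: qty >= 93 or aisle <> 'B1' → 0
bin=M51: qty >= 456 → -13
bin=M58: ELSE → 0
bin=M61: qty >= 456 → -14
bin=M77: qty >= 220 or aisle in ('B2', 'C2', 'A1') → 0
bin=M91: qty >= 456 → -14

5, 0, 0, -14, -14, -1, 0, -13, 0, -14, 0, -14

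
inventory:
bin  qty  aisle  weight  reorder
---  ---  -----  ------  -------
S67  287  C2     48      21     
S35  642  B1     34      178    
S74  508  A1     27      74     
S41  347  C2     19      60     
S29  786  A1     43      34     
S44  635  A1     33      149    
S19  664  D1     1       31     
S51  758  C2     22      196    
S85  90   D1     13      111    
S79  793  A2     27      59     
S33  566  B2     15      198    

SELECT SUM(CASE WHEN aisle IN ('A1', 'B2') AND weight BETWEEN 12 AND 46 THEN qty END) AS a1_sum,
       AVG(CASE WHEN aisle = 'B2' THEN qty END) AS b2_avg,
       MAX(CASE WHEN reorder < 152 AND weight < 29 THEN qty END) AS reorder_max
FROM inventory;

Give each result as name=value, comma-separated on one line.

a1_sum=2495, b2_avg=566, reorder_max=793

[a1_sum: aisle IN ('A1', 'B2') AND weight BETWEEN 12 AND 46]
bin=S67: ✗
bin=S35: ✗
bin=S74: ✓ → 508
bin=S41: ✗
bin=S29: ✓ → 786
bin=S44: ✓ → 635
bin=S19: ✗
bin=S51: ✗
bin=S85: ✗
bin=S79: ✗
bin=S33: ✓ → 566
a1_sum = 508 + 786 + 635 + 566 = 2495
—
[b2_avg: aisle = 'B2']
bin=S67: ✗
bin=S35: ✗
bin=S74: ✗
bin=S41: ✗
bin=S29: ✗
bin=S44: ✗
bin=S19: ✗
bin=S51: ✗
bin=S85: ✗
bin=S79: ✗
bin=S33: ✓ → 566
b2_avg = 566
—
[reorder_max: reorder < 152 AND weight < 29]
bin=S67: ✗
bin=S35: ✗
bin=S74: ✓ → 508
bin=S41: ✓ → 347
bin=S29: ✗
bin=S44: ✗
bin=S19: ✓ → 664
bin=S51: ✗
bin=S85: ✓ → 90
bin=S79: ✓ → 793
bin=S33: ✗
reorder_max = MAX(508, 347, 664, 90, 793) = 793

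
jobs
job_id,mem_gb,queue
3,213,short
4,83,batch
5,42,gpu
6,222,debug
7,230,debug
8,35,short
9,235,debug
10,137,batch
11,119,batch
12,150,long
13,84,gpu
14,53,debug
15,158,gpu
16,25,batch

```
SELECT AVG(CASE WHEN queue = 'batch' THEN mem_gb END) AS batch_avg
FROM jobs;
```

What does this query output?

91

job_id=3: ✗
job_id=4: ✓ → 83
job_id=5: ✗
job_id=6: ✗
job_id=7: ✗
job_id=8: ✗
job_id=9: ✗
job_id=10: ✓ → 137
job_id=11: ✓ → 119
job_id=12: ✗
job_id=13: ✗
job_id=14: ✗
job_id=15: ✗
job_id=16: ✓ → 25
batch_avg = (83 + 137 + 119 + 25) / 4 = 91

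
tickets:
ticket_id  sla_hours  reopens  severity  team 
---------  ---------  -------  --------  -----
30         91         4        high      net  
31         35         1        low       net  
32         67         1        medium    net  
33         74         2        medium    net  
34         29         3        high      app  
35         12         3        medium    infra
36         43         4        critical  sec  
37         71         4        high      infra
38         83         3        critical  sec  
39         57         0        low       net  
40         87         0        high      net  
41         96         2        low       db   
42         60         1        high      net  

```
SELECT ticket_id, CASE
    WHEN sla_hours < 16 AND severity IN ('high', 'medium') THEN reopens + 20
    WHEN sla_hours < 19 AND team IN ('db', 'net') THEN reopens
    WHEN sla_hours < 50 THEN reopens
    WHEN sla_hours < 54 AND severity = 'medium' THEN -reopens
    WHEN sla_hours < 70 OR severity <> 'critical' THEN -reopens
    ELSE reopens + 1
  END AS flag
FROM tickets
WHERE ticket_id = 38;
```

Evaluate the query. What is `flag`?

4

ticket_id = 38: sla_hours=83, reopens=3, severity=critical, team=sec.
sla_hours < 16 AND severity IN ('high', 'medium') → false
sla_hours < 19 AND team IN ('db', 'net') → false
sla_hours < 50 → false
sla_hours < 54 AND severity = 'medium' → false
sla_hours < 70 OR severity <> 'critical' → false
No prior WHEN matched → ELSE → 4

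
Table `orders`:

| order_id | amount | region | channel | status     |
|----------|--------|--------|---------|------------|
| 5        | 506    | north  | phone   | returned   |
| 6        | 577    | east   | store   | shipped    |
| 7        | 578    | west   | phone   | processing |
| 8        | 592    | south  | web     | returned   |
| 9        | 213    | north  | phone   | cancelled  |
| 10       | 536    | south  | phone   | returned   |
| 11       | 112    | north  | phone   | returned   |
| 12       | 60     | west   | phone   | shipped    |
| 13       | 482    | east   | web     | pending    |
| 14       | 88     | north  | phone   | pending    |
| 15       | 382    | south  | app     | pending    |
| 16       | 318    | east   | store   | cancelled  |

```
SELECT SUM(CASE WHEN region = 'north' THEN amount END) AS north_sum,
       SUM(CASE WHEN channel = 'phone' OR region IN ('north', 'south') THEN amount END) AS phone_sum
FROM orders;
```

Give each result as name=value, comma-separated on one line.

north_sum=919, phone_sum=3067

[north_sum: region = 'north']
order_id=5: ✓ → 506
order_id=6: ✗
order_id=7: ✗
order_id=8: ✗
order_id=9: ✓ → 213
order_id=10: ✗
order_id=11: ✓ → 112
order_id=12: ✗
order_id=13: ✗
order_id=14: ✓ → 88
order_id=15: ✗
order_id=16: ✗
north_sum = 506 + 213 + 112 + 88 = 919
—
[phone_sum: channel = 'phone' OR region IN ('north', 'south')]
order_id=5: ✓ → 506
order_id=6: ✗
order_id=7: ✓ → 578
order_id=8: ✓ → 592
order_id=9: ✓ → 213
order_id=10: ✓ → 536
order_id=11: ✓ → 112
order_id=12: ✓ → 60
order_id=13: ✗
order_id=14: ✓ → 88
order_id=15: ✓ → 382
order_id=16: ✗
phone_sum = 506 + 578 + 592 + 213 + 536 + 112 + 60 + 88 + 382 = 3067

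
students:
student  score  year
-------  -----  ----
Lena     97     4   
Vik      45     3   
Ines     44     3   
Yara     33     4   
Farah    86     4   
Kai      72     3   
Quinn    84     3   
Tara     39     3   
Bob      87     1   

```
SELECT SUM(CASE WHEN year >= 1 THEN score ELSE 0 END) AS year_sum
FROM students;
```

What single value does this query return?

student=Lena: ✓ → 97
student=Vik: ✓ → 45
student=Ines: ✓ → 44
student=Yara: ✓ → 33
student=Farah: ✓ → 86
student=Kai: ✓ → 72
student=Quinn: ✓ → 84
student=Tara: ✓ → 39
student=Bob: ✓ → 87
year_sum = 97 + 45 + 44 + 33 + 86 + 72 + 84 + 39 + 87 = 587

587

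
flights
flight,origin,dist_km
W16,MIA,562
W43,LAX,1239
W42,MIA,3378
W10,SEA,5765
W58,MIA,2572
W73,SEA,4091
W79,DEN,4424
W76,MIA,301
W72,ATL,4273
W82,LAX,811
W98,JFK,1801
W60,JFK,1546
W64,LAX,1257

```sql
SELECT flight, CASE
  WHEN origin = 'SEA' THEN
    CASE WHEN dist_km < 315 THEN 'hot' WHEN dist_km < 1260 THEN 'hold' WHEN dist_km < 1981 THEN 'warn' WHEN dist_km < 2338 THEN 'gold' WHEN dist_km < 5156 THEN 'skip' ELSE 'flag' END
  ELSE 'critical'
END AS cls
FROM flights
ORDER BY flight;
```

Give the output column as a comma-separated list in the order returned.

flag, critical, critical, critical, critical, critical, critical, critical, skip, critical, critical, critical, critical

flight=W10: origin='SEA' → inner[ELSE] → flag
flight=W16: origin='MIA' → outer ELSE → critical
flight=W42: origin='MIA' → outer ELSE → critical
flight=W43: origin='LAX' → outer ELSE → critical
flight=W58: origin='MIA' → outer ELSE → critical
flight=W60: origin='JFK' → outer ELSE → critical
flight=W64: origin='LAX' → outer ELSE → critical
flight=W72: origin='ATL' → outer ELSE → critical
flight=W73: origin='SEA' → inner[dist_km < 5156] → skip
flight=W76: origin='MIA' → outer ELSE → critical
flight=W79: origin='DEN' → outer ELSE → critical
flight=W82: origin='LAX' → outer ELSE → critical
flight=W98: origin='JFK' → outer ELSE → critical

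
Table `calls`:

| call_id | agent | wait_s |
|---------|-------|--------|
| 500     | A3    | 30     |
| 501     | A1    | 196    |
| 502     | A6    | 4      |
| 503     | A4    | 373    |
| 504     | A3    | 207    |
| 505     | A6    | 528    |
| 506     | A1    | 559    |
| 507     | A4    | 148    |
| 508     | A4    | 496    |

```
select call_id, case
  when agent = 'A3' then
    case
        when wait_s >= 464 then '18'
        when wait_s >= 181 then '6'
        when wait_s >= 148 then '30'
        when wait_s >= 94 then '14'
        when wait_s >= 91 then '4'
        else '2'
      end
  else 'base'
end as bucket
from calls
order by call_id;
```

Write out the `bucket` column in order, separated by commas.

call_id=500: agent='A3' → inner[ELSE] → 2
call_id=501: agent='A1' → outer ELSE → base
call_id=502: agent='A6' → outer ELSE → base
call_id=503: agent='A4' → outer ELSE → base
call_id=504: agent='A3' → inner[wait_s >= 181] → 6
call_id=505: agent='A6' → outer ELSE → base
call_id=506: agent='A1' → outer ELSE → base
call_id=507: agent='A4' → outer ELSE → base
call_id=508: agent='A4' → outer ELSE → base

2, base, base, base, 6, base, base, base, base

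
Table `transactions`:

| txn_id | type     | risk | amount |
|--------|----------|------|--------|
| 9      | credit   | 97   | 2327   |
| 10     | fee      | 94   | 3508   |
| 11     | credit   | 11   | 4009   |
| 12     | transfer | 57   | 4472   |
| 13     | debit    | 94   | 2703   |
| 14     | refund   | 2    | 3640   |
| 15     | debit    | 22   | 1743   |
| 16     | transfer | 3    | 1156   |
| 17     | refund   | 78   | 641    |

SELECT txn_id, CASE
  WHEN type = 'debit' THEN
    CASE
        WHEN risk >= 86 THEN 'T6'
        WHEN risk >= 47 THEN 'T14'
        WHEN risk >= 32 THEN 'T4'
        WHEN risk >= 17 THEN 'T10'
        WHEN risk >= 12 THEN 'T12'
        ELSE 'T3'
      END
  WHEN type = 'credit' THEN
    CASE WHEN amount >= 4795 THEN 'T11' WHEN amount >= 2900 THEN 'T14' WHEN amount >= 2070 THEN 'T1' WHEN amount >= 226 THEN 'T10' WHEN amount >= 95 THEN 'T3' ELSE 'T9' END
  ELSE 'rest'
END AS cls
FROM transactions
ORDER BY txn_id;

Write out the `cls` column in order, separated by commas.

txn_id=9: type='credit' → inner[amount >= 2070] → T1
txn_id=10: type='fee' → outer ELSE → rest
txn_id=11: type='credit' → inner[amount >= 2900] → T14
txn_id=12: type='transfer' → outer ELSE → rest
txn_id=13: type='debit' → inner[risk >= 86] → T6
txn_id=14: type='refund' → outer ELSE → rest
txn_id=15: type='debit' → inner[risk >= 17] → T10
txn_id=16: type='transfer' → outer ELSE → rest
txn_id=17: type='refund' → outer ELSE → rest

T1, rest, T14, rest, T6, rest, T10, rest, rest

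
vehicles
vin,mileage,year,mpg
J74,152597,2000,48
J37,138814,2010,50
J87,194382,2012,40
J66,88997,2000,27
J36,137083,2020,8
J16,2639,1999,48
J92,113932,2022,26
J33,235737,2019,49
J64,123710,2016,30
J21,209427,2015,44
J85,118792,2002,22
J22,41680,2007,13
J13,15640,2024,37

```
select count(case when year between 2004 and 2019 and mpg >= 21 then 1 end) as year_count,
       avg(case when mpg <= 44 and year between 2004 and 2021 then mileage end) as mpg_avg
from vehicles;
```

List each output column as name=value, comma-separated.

year_count=5, mpg_avg=141256.4

[year_count: year between 2004 and 2019 and mpg >= 21]
vin=J74: ✗
vin=J37: ✓ → 1
vin=J87: ✓ → 1
vin=J66: ✗
vin=J36: ✗
vin=J16: ✗
vin=J92: ✗
vin=J33: ✓ → 1
vin=J64: ✓ → 1
vin=J21: ✓ → 1
vin=J85: ✗
vin=J22: ✗
vin=J13: ✗
year_count = COUNT(1, 1, 1, 1, 1) = 5
—
[mpg_avg: mpg <= 44 and year between 2004 and 2021]
vin=J74: ✗
vin=J37: ✗
vin=J87: ✓ → 194382
vin=J66: ✗
vin=J36: ✓ → 137083
vin=J16: ✗
vin=J92: ✗
vin=J33: ✗
vin=J64: ✓ → 123710
vin=J21: ✓ → 209427
vin=J85: ✗
vin=J22: ✓ → 41680
vin=J13: ✗
mpg_avg = (194382 + 137083 + 123710 + 209427 + 41680) / 5 = 141256.4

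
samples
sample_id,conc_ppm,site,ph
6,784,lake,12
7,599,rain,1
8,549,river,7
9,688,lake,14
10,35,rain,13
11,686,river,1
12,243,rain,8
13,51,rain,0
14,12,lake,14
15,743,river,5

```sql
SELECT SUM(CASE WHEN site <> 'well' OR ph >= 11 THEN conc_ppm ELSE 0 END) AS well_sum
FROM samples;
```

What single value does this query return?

sample_id=6: ✓ → 784
sample_id=7: ✓ → 599
sample_id=8: ✓ → 549
sample_id=9: ✓ → 688
sample_id=10: ✓ → 35
sample_id=11: ✓ → 686
sample_id=12: ✓ → 243
sample_id=13: ✓ → 51
sample_id=14: ✓ → 12
sample_id=15: ✓ → 743
well_sum = 784 + 599 + 549 + 688 + 35 + 686 + 243 + 51 + 12 + 743 = 4390

4390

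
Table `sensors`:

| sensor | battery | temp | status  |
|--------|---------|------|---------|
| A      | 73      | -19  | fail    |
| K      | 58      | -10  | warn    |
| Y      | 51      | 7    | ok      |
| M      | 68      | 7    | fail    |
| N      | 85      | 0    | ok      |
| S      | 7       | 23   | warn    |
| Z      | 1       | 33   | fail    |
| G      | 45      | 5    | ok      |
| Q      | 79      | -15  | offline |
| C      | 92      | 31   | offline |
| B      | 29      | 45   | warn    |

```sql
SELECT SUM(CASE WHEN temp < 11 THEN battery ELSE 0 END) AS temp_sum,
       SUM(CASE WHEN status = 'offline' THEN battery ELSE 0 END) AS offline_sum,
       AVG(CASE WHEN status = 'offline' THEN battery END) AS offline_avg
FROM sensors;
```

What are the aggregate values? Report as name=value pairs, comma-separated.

[temp_sum: temp < 11]
sensor=A: ✓ → 73
sensor=K: ✓ → 58
sensor=Y: ✓ → 51
sensor=M: ✓ → 68
sensor=N: ✓ → 85
sensor=S: ✗
sensor=Z: ✗
sensor=G: ✓ → 45
sensor=Q: ✓ → 79
sensor=C: ✗
sensor=B: ✗
temp_sum = 73 + 58 + 51 + 68 + 85 + 45 + 79 = 459
—
[offline_sum: status = 'offline']
sensor=A: ✗
sensor=K: ✗
sensor=Y: ✗
sensor=M: ✗
sensor=N: ✗
sensor=S: ✗
sensor=Z: ✗
sensor=G: ✗
sensor=Q: ✓ → 79
sensor=C: ✓ → 92
sensor=B: ✗
offline_sum = 79 + 92 = 171
—
[offline_avg: status = 'offline']
sensor=A: ✗
sensor=K: ✗
sensor=Y: ✗
sensor=M: ✗
sensor=N: ✗
sensor=S: ✗
sensor=Z: ✗
sensor=G: ✗
sensor=Q: ✓ → 79
sensor=C: ✓ → 92
sensor=B: ✗
offline_avg = (79 + 92) / 2 = 85.5

temp_sum=459, offline_sum=171, offline_avg=85.5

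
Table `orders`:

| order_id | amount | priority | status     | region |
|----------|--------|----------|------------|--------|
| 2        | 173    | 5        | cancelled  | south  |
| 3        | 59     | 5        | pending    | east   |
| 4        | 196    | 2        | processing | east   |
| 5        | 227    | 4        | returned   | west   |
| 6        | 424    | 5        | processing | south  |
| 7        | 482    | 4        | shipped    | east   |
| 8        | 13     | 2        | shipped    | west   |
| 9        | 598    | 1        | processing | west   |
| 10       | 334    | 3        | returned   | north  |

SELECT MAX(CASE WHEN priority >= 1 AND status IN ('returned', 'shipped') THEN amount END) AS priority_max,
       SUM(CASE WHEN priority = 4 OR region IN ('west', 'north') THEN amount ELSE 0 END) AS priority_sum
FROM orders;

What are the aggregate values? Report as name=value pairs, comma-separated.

priority_max=482, priority_sum=1654

[priority_max: priority >= 1 AND status IN ('returned', 'shipped')]
order_id=2: ✗
order_id=3: ✗
order_id=4: ✗
order_id=5: ✓ → 227
order_id=6: ✗
order_id=7: ✓ → 482
order_id=8: ✓ → 13
order_id=9: ✗
order_id=10: ✓ → 334
priority_max = MAX(227, 482, 13, 334) = 482
—
[priority_sum: priority = 4 OR region IN ('west', 'north')]
order_id=2: ✗
order_id=3: ✗
order_id=4: ✗
order_id=5: ✓ → 227
order_id=6: ✗
order_id=7: ✓ → 482
order_id=8: ✓ → 13
order_id=9: ✓ → 598
order_id=10: ✓ → 334
priority_sum = 227 + 482 + 13 + 598 + 334 = 1654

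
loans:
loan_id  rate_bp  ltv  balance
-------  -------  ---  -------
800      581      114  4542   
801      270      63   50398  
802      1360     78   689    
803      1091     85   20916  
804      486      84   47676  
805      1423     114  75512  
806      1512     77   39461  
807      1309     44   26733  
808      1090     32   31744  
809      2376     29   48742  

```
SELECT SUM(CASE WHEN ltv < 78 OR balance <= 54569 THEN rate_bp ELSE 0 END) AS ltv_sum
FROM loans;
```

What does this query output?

10075

loan_id=800: ✓ → 581
loan_id=801: ✓ → 270
loan_id=802: ✓ → 1360
loan_id=803: ✓ → 1091
loan_id=804: ✓ → 486
loan_id=805: ✗
loan_id=806: ✓ → 1512
loan_id=807: ✓ → 1309
loan_id=808: ✓ → 1090
loan_id=809: ✓ → 2376
ltv_sum = 581 + 270 + 1360 + 1091 + 486 + 1512 + 1309 + 1090 + 2376 = 10075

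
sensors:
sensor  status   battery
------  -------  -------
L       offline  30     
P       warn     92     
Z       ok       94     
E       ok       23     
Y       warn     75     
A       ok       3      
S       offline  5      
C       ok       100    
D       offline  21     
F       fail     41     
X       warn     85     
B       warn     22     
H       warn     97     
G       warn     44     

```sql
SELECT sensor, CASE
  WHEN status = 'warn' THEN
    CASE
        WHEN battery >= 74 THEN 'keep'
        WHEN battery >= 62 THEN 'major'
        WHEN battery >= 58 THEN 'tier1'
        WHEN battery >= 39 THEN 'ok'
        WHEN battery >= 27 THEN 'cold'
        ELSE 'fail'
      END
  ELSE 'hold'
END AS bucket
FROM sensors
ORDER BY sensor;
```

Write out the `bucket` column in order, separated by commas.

hold, fail, hold, hold, hold, hold, ok, keep, hold, keep, hold, keep, keep, hold

sensor=A: status='ok' → outer ELSE → hold
sensor=B: status='warn' → inner[ELSE] → fail
sensor=C: status='ok' → outer ELSE → hold
sensor=D: status='offline' → outer ELSE → hold
sensor=E: status='ok' → outer ELSE → hold
sensor=F: status='fail' → outer ELSE → hold
sensor=G: status='warn' → inner[battery >= 39] → ok
sensor=H: status='warn' → inner[battery >= 74] → keep
sensor=L: status='offline' → outer ELSE → hold
sensor=P: status='warn' → inner[battery >= 74] → keep
sensor=S: status='offline' → outer ELSE → hold
sensor=X: status='warn' → inner[battery >= 74] → keep
sensor=Y: status='warn' → inner[battery >= 74] → keep
sensor=Z: status='ok' → outer ELSE → hold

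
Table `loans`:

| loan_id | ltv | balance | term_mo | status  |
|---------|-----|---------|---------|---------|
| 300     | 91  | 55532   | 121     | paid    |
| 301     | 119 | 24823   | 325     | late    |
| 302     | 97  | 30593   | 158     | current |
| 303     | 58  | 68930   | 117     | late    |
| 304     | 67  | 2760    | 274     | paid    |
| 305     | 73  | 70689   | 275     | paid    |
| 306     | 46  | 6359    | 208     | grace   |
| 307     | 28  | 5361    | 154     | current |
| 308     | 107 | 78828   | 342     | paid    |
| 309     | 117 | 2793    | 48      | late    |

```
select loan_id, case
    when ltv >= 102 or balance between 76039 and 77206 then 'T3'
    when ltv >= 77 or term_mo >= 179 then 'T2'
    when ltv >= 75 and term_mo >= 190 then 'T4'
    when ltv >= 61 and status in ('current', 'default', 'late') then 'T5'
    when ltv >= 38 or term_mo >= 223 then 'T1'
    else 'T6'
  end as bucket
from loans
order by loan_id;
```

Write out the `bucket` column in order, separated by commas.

T2, T3, T2, T1, T2, T2, T2, T6, T3, T3

loan_id=300: ltv >= 77 or term_mo >= 179 → T2
loan_id=301: ltv >= 102 or balance between 76039 and 77206 → T3
loan_id=302: ltv >= 77 or term_mo >= 179 → T2
loan_id=303: ltv >= 38 or term_mo >= 223 → T1
loan_id=304: ltv >= 77 or term_mo >= 179 → T2
loan_id=305: ltv >= 77 or term_mo >= 179 → T2
loan_id=306: ltv >= 77 or term_mo >= 179 → T2
loan_id=307: ELSE → T6
loan_id=308: ltv >= 102 or balance between 76039 and 77206 → T3
loan_id=309: ltv >= 102 or balance between 76039 and 77206 → T3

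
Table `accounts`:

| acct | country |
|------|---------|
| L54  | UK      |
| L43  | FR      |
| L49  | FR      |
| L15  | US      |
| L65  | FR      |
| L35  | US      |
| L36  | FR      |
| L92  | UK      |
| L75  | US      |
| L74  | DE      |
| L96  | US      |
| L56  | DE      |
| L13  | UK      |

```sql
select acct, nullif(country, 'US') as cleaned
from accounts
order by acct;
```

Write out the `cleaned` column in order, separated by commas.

acct=L13: country=UK vs US: differ → UK
acct=L15: country=US vs US: equal → NULL
acct=L35: country=US vs US: equal → NULL
acct=L36: country=FR vs US: differ → FR
acct=L43: country=FR vs US: differ → FR
acct=L49: country=FR vs US: differ → FR
acct=L54: country=UK vs US: differ → UK
acct=L56: country=DE vs US: differ → DE
acct=L65: country=FR vs US: differ → FR
acct=L74: country=DE vs US: differ → DE
acct=L75: country=US vs US: equal → NULL
acct=L92: country=UK vs US: differ → UK
acct=L96: country=US vs US: equal → NULL

UK, NULL, NULL, FR, FR, FR, UK, DE, FR, DE, NULL, UK, NULL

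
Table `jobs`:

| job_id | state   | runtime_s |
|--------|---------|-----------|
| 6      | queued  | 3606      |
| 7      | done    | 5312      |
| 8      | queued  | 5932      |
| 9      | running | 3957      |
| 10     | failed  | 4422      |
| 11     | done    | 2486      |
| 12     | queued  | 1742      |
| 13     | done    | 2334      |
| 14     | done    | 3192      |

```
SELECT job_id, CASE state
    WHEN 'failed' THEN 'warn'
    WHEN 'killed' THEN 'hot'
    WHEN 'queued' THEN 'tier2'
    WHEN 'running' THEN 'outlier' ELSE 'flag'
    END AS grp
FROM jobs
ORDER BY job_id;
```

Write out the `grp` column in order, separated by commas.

job_id=6: state='queued' → tier2
job_id=7: ELSE → flag
job_id=8: state='queued' → tier2
job_id=9: state='running' → outlier
job_id=10: state='failed' → warn
job_id=11: ELSE → flag
job_id=12: state='queued' → tier2
job_id=13: ELSE → flag
job_id=14: ELSE → flag

tier2, flag, tier2, outlier, warn, flag, tier2, flag, flag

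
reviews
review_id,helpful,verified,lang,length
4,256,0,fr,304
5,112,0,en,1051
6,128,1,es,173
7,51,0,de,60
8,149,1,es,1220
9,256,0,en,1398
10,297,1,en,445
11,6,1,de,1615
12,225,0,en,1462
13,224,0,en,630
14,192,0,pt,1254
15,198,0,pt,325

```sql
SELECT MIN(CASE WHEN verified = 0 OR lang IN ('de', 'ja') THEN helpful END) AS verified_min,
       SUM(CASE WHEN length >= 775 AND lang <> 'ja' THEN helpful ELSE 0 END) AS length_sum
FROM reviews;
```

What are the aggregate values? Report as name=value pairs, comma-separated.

[verified_min: verified = 0 OR lang IN ('de', 'ja')]
review_id=4: ✓ → 256
review_id=5: ✓ → 112
review_id=6: ✗
review_id=7: ✓ → 51
review_id=8: ✗
review_id=9: ✓ → 256
review_id=10: ✗
review_id=11: ✓ → 6
review_id=12: ✓ → 225
review_id=13: ✓ → 224
review_id=14: ✓ → 192
review_id=15: ✓ → 198
verified_min = MIN(256, 112, 51, 256, 6, 225, 224, 192, 198) = 6
—
[length_sum: length >= 775 AND lang <> 'ja']
review_id=4: ✗
review_id=5: ✓ → 112
review_id=6: ✗
review_id=7: ✗
review_id=8: ✓ → 149
review_id=9: ✓ → 256
review_id=10: ✗
review_id=11: ✓ → 6
review_id=12: ✓ → 225
review_id=13: ✗
review_id=14: ✓ → 192
review_id=15: ✗
length_sum = 112 + 149 + 256 + 6 + 225 + 192 = 940

verified_min=6, length_sum=940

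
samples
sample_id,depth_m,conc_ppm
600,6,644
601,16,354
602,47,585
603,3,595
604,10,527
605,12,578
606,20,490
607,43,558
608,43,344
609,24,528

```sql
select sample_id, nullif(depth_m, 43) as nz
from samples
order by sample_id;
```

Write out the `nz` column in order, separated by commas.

6, 16, 47, 3, 10, 12, 20, NULL, NULL, 24

sample_id=600: depth_m=6 vs 43: differ → 6
sample_id=601: depth_m=16 vs 43: differ → 16
sample_id=602: depth_m=47 vs 43: differ → 47
sample_id=603: depth_m=3 vs 43: differ → 3
sample_id=604: depth_m=10 vs 43: differ → 10
sample_id=605: depth_m=12 vs 43: differ → 12
sample_id=606: depth_m=20 vs 43: differ → 20
sample_id=607: depth_m=43 vs 43: equal → NULL
sample_id=608: depth_m=43 vs 43: equal → NULL
sample_id=609: depth_m=24 vs 43: differ → 24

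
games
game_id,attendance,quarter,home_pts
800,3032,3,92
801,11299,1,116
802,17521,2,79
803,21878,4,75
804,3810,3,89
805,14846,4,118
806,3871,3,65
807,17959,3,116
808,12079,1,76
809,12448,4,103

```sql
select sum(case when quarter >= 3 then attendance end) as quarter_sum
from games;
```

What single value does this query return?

77844

game_id=800: ✓ → 3032
game_id=801: ✗
game_id=802: ✗
game_id=803: ✓ → 21878
game_id=804: ✓ → 3810
game_id=805: ✓ → 14846
game_id=806: ✓ → 3871
game_id=807: ✓ → 17959
game_id=808: ✗
game_id=809: ✓ → 12448
quarter_sum = 3032 + 21878 + 3810 + 14846 + 3871 + 17959 + 12448 = 77844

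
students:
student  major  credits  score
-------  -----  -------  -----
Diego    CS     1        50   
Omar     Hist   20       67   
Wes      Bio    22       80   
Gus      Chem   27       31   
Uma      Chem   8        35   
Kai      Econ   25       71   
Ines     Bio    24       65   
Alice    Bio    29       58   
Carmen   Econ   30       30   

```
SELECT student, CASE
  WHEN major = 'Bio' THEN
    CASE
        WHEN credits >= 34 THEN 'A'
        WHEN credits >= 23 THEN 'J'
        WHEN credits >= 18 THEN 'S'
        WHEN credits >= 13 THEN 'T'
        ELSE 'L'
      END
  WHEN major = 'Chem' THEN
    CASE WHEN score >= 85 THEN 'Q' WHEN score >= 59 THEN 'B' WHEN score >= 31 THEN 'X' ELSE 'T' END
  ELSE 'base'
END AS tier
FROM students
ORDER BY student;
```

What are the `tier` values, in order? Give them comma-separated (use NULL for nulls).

J, base, base, X, J, base, base, X, S

student=Alice: major='Bio' → inner[credits >= 23] → J
student=Carmen: major='Econ' → outer ELSE → base
student=Diego: major='CS' → outer ELSE → base
student=Gus: major='Chem' → inner[score >= 31] → X
student=Ines: major='Bio' → inner[credits >= 23] → J
student=Kai: major='Econ' → outer ELSE → base
student=Omar: major='Hist' → outer ELSE → base
student=Uma: major='Chem' → inner[score >= 31] → X
student=Wes: major='Bio' → inner[credits >= 18] → S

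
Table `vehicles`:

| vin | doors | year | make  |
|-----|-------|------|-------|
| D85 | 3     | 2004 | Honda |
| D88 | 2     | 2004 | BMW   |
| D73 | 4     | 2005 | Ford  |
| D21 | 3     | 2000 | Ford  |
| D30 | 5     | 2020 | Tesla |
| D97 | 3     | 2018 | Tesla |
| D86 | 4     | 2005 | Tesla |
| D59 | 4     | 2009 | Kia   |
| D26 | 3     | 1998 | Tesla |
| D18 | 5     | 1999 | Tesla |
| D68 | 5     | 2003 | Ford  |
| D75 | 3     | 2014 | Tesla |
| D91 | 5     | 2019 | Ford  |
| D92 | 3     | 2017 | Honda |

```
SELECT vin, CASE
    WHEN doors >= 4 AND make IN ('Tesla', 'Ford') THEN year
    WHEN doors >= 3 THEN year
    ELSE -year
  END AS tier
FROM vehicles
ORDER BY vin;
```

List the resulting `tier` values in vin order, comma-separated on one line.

vin=D18: doors >= 4 AND make IN ('Tesla', 'Ford') → 1999
vin=D21: doors >= 3 → 2000
vin=D26: doors >= 3 → 1998
vin=D30: doors >= 4 AND make IN ('Tesla', 'Ford') → 2020
vin=D59: doors >= 3 → 2009
vin=D68: doors >= 4 AND make IN ('Tesla', 'Ford') → 2003
vin=D73: doors >= 4 AND make IN ('Tesla', 'Ford') → 2005
vin=D75: doors >= 3 → 2014
vin=D85: doors >= 3 → 2004
vin=D86: doors >= 4 AND make IN ('Tesla', 'Ford') → 2005
vin=D88: ELSE → -2004
vin=D91: doors >= 4 AND make IN ('Tesla', 'Ford') → 2019
vin=D92: doors >= 3 → 2017
vin=D97: doors >= 3 → 2018

1999, 2000, 1998, 2020, 2009, 2003, 2005, 2014, 2004, 2005, -2004, 2019, 2017, 2018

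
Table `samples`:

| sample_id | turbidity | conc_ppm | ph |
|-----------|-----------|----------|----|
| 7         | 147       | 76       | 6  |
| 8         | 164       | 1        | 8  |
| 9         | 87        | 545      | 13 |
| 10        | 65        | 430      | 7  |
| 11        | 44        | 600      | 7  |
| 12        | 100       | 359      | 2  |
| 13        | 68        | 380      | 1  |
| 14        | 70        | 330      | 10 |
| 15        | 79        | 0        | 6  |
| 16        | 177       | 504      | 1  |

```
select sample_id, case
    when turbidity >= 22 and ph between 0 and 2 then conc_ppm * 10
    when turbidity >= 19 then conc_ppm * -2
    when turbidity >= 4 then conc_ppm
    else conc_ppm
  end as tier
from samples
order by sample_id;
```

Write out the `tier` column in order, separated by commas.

sample_id=7: turbidity >= 19 → -152
sample_id=8: turbidity >= 19 → -2
sample_id=9: turbidity >= 19 → -1090
sample_id=10: turbidity >= 19 → -860
sample_id=11: turbidity >= 19 → -1200
sample_id=12: turbidity >= 22 and ph between 0 and 2 → 3590
sample_id=13: turbidity >= 22 and ph between 0 and 2 → 3800
sample_id=14: turbidity >= 19 → -660
sample_id=15: turbidity >= 19 → 0
sample_id=16: turbidity >= 22 and ph between 0 and 2 → 5040

-152, -2, -1090, -860, -1200, 3590, 3800, -660, 0, 5040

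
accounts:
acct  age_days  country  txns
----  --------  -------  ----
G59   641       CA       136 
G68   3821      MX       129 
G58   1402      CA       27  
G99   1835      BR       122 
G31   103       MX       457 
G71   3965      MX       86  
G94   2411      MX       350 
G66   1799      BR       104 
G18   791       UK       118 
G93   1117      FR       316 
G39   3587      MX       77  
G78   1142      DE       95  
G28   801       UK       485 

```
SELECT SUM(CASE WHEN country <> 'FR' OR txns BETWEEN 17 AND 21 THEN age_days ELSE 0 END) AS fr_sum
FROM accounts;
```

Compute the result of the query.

acct=G59: ✓ → 641
acct=G68: ✓ → 3821
acct=G58: ✓ → 1402
acct=G99: ✓ → 1835
acct=G31: ✓ → 103
acct=G71: ✓ → 3965
acct=G94: ✓ → 2411
acct=G66: ✓ → 1799
acct=G18: ✓ → 791
acct=G93: ✗
acct=G39: ✓ → 3587
acct=G78: ✓ → 1142
acct=G28: ✓ → 801
fr_sum = 641 + 3821 + 1402 + 1835 + 103 + 3965 + 2411 + 1799 + 791 + 3587 + 1142 + 801 = 22298

22298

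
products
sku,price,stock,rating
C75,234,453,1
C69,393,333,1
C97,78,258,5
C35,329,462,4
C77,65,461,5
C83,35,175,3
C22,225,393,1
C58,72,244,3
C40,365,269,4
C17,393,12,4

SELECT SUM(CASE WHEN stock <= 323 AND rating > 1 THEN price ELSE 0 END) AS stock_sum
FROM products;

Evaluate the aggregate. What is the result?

943

sku=C75: ✗
sku=C69: ✗
sku=C97: ✓ → 78
sku=C35: ✗
sku=C77: ✗
sku=C83: ✓ → 35
sku=C22: ✗
sku=C58: ✓ → 72
sku=C40: ✓ → 365
sku=C17: ✓ → 393
stock_sum = 78 + 35 + 72 + 365 + 393 = 943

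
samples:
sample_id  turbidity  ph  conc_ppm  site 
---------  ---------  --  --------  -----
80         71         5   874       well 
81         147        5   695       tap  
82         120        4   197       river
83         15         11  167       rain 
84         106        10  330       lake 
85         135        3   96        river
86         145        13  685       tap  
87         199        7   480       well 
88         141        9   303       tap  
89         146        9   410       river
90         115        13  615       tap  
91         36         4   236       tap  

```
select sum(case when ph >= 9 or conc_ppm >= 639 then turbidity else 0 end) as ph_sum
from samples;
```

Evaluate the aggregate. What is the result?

886

sample_id=80: ✓ → 71
sample_id=81: ✓ → 147
sample_id=82: ✗
sample_id=83: ✓ → 15
sample_id=84: ✓ → 106
sample_id=85: ✗
sample_id=86: ✓ → 145
sample_id=87: ✗
sample_id=88: ✓ → 141
sample_id=89: ✓ → 146
sample_id=90: ✓ → 115
sample_id=91: ✗
ph_sum = 71 + 147 + 15 + 106 + 145 + 141 + 146 + 115 = 886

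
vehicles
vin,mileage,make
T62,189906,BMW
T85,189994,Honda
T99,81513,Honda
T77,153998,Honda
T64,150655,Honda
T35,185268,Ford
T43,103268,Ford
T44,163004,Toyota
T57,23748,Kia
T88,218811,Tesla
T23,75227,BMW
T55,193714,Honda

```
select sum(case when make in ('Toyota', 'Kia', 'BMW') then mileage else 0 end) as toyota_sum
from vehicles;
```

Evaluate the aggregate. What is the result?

vin=T62: ✓ → 189906
vin=T85: ✗
vin=T99: ✗
vin=T77: ✗
vin=T64: ✗
vin=T35: ✗
vin=T43: ✗
vin=T44: ✓ → 163004
vin=T57: ✓ → 23748
vin=T88: ✗
vin=T23: ✓ → 75227
vin=T55: ✗
toyota_sum = 189906 + 163004 + 23748 + 75227 = 451885

451885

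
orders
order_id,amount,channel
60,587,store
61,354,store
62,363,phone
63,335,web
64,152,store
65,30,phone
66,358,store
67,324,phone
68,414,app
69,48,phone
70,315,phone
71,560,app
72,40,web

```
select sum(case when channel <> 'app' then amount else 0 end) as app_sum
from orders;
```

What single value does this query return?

2906

order_id=60: ✓ → 587
order_id=61: ✓ → 354
order_id=62: ✓ → 363
order_id=63: ✓ → 335
order_id=64: ✓ → 152
order_id=65: ✓ → 30
order_id=66: ✓ → 358
order_id=67: ✓ → 324
order_id=68: ✗
order_id=69: ✓ → 48
order_id=70: ✓ → 315
order_id=71: ✗
order_id=72: ✓ → 40
app_sum = 587 + 354 + 363 + 335 + 152 + 30 + 358 + 324 + 48 + 315 + 40 = 2906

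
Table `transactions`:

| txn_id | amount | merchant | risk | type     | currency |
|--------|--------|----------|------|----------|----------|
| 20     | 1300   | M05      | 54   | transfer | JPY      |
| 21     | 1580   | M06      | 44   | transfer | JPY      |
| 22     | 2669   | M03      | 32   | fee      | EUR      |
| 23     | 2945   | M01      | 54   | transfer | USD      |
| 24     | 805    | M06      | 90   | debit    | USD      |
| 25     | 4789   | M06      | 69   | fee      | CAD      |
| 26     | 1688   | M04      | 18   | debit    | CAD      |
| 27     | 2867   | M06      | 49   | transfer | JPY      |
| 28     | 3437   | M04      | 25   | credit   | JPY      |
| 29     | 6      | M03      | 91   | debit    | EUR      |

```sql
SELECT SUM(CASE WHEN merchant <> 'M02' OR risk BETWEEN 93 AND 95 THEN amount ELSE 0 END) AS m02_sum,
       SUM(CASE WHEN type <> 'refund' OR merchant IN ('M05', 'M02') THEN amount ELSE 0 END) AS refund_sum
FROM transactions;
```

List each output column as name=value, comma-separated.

m02_sum=22086, refund_sum=22086

[m02_sum: merchant <> 'M02' OR risk BETWEEN 93 AND 95]
txn_id=20: ✓ → 1300
txn_id=21: ✓ → 1580
txn_id=22: ✓ → 2669
txn_id=23: ✓ → 2945
txn_id=24: ✓ → 805
txn_id=25: ✓ → 4789
txn_id=26: ✓ → 1688
txn_id=27: ✓ → 2867
txn_id=28: ✓ → 3437
txn_id=29: ✓ → 6
m02_sum = 1300 + 1580 + 2669 + 2945 + 805 + 4789 + 1688 + 2867 + 3437 + 6 = 22086
—
[refund_sum: type <> 'refund' OR merchant IN ('M05', 'M02')]
txn_id=20: ✓ → 1300
txn_id=21: ✓ → 1580
txn_id=22: ✓ → 2669
txn_id=23: ✓ → 2945
txn_id=24: ✓ → 805
txn_id=25: ✓ → 4789
txn_id=26: ✓ → 1688
txn_id=27: ✓ → 2867
txn_id=28: ✓ → 3437
txn_id=29: ✓ → 6
refund_sum = 1300 + 1580 + 2669 + 2945 + 805 + 4789 + 1688 + 2867 + 3437 + 6 = 22086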